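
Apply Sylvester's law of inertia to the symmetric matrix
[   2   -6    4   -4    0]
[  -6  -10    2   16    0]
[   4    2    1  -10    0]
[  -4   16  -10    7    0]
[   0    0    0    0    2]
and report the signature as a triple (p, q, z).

step 0: pivot 2 → sign +
step 1: pivot -28 → sign −
step 2: pivot -3/7 → sign −
step 3: pivot 2 → sign +
step 4: row/col 4 already zero → sign 0
signature = (2, 2, 1)

Answer: (2, 2, 1)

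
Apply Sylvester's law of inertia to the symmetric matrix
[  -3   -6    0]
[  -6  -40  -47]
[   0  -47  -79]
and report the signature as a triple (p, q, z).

Answer: (0, 3, 0)

Derivation:
step 0: pivot -3 → sign −
step 1: pivot -28 → sign −
step 2: pivot -3/28 → sign −
signature = (0, 3, 0)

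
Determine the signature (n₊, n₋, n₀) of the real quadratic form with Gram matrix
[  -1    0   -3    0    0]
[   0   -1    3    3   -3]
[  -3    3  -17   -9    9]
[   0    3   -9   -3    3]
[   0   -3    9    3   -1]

step 0: pivot -1 → sign −
step 1: pivot -1 → sign −
step 2: pivot 1 → sign +
step 3: pivot 6 → sign +
step 4: pivot 2 → sign +
signature = (3, 2, 0)

Answer: (3, 2, 0)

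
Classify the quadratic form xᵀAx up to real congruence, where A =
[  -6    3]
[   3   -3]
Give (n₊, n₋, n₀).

Answer: (0, 2, 0)

Derivation:
step 0: pivot -6 → sign −
step 1: pivot -3/2 → sign −
signature = (0, 2, 0)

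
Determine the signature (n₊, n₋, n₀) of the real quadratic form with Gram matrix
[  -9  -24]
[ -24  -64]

step 0: pivot -9 → sign −
step 1: row/col 1 already zero → sign 0
signature = (0, 1, 1)

Answer: (0, 1, 1)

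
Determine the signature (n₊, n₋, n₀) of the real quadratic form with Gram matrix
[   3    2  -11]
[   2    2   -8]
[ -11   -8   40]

Answer: (2, 1, 0)

Derivation:
step 0: pivot 3 → sign +
step 1: pivot 2/3 → sign +
step 2: pivot -1 → sign −
signature = (2, 1, 0)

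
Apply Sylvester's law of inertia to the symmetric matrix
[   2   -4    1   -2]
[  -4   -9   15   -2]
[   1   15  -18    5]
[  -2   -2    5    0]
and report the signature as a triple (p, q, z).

step 0: pivot 2 → sign +
step 1: pivot -17 → sign −
step 2: pivot -3/2 → sign −
step 3: pivot 2/17 → sign +
signature = (2, 2, 0)

Answer: (2, 2, 0)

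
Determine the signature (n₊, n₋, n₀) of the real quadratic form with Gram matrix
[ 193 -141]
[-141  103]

Answer: (1, 1, 0)

Derivation:
step 0: pivot 193 → sign +
step 1: pivot -2/193 → sign −
signature = (1, 1, 0)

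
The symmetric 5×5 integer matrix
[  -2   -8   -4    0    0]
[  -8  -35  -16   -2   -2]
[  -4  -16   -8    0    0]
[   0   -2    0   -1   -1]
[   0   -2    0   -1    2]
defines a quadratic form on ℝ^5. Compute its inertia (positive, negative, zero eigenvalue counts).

Answer: (2, 2, 1)

Derivation:
step 0: pivot -2 → sign −
step 1: pivot -3 → sign −
step 2: pivot 1/3 → sign +
step 3: pivot 3 → sign +
step 4: row/col 4 already zero → sign 0
signature = (2, 2, 1)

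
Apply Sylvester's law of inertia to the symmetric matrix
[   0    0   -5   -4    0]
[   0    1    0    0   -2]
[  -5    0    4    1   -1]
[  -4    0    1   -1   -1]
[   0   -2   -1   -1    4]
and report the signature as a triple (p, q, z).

step 0: pivot 1 → sign +
step 1: pivot 4 → sign +
step 2: pivot -25/4 → sign −
step 3: pivot -1/25 → sign −
step 4: pivot 1 → sign +
signature = (3, 2, 0)

Answer: (3, 2, 0)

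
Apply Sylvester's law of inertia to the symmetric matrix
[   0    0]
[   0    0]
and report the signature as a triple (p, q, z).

step 0: row/col 0 already zero → sign 0
step 1: row/col 1 already zero → sign 0
signature = (0, 0, 2)

Answer: (0, 0, 2)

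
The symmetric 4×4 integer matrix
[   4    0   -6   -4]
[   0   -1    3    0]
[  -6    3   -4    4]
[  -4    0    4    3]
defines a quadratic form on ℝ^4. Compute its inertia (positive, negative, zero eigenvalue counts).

step 0: pivot 4 → sign +
step 1: pivot -1 → sign −
step 2: pivot -4 → sign −
step 3: row/col 3 already zero → sign 0
signature = (1, 2, 1)

Answer: (1, 2, 1)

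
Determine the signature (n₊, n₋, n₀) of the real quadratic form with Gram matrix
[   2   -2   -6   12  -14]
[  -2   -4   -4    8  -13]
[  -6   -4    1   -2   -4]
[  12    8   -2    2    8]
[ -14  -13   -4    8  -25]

Answer: (2, 3, 0)

Derivation:
step 0: pivot 2 → sign +
step 1: pivot -6 → sign −
step 2: pivot -1/3 → sign −
step 3: pivot -2 → sign −
step 4: pivot 3/2 → sign +
signature = (2, 3, 0)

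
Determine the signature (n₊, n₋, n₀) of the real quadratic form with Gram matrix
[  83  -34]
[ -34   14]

Answer: (2, 0, 0)

Derivation:
step 0: pivot 83 → sign +
step 1: pivot 6/83 → sign +
signature = (2, 0, 0)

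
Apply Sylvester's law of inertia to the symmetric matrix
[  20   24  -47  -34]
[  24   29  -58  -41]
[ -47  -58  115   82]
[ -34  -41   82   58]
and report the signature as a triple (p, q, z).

step 0: pivot 20 → sign +
step 1: pivot 1/5 → sign +
step 2: pivot -33/4 → sign −
step 3: pivot 1/33 → sign +
signature = (3, 1, 0)

Answer: (3, 1, 0)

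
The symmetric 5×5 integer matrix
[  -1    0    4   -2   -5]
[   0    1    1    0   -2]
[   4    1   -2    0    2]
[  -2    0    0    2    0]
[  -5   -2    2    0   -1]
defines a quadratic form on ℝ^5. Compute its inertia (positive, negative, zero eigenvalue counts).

step 0: pivot -1 → sign −
step 1: pivot 1 → sign +
step 2: pivot 13 → sign +
step 3: pivot 14/13 → sign +
step 4: pivot 2/7 → sign +
signature = (4, 1, 0)

Answer: (4, 1, 0)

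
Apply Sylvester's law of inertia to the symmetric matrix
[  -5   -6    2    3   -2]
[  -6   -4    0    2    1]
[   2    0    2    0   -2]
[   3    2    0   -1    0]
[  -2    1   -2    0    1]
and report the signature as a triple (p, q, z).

Answer: (3, 2, 0)

Derivation:
step 0: pivot -5 → sign −
step 1: pivot 16/5 → sign +
step 2: pivot 1 → sign +
step 3: pivot -15/8 → sign −
step 4: pivot 2/15 → sign +
signature = (3, 2, 0)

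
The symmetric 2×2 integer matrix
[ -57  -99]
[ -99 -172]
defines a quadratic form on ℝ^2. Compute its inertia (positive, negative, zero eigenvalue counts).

Answer: (0, 2, 0)

Derivation:
step 0: pivot -57 → sign −
step 1: pivot -1/19 → sign −
signature = (0, 2, 0)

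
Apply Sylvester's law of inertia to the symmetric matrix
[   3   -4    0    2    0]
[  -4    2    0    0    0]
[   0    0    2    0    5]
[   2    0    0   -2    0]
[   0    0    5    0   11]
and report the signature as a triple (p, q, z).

step 0: pivot 3 → sign +
step 1: pivot -10/3 → sign −
step 2: pivot 2 → sign +
step 3: pivot -6/5 → sign −
step 4: pivot -3/2 → sign −
signature = (2, 3, 0)

Answer: (2, 3, 0)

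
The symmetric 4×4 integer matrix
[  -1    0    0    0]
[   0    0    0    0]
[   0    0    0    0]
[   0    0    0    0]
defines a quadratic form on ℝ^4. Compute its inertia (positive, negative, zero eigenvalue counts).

Answer: (0, 1, 3)

Derivation:
step 0: pivot -1 → sign −
step 1: row/col 1 already zero → sign 0
step 2: row/col 2 already zero → sign 0
step 3: row/col 3 already zero → sign 0
signature = (0, 1, 3)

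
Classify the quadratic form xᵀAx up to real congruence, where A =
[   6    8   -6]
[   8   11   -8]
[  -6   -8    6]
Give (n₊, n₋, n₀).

Answer: (2, 0, 1)

Derivation:
step 0: pivot 6 → sign +
step 1: pivot 1/3 → sign +
step 2: row/col 2 already zero → sign 0
signature = (2, 0, 1)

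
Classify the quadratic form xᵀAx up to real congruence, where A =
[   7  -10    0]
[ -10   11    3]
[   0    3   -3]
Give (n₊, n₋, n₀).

step 0: pivot 7 → sign +
step 1: pivot -23/7 → sign −
step 2: pivot -6/23 → sign −
signature = (1, 2, 0)

Answer: (1, 2, 0)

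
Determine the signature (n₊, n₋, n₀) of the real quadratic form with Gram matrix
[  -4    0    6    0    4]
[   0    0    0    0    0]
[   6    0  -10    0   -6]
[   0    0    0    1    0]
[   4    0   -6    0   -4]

Answer: (1, 2, 2)

Derivation:
step 0: pivot -4 → sign −
step 1: pivot -1 → sign −
step 2: pivot 1 → sign +
step 3: row/col 3 already zero → sign 0
step 4: row/col 4 already zero → sign 0
signature = (1, 2, 2)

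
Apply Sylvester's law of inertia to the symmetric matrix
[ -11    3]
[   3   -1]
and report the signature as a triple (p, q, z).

step 0: pivot -11 → sign −
step 1: pivot -2/11 → sign −
signature = (0, 2, 0)

Answer: (0, 2, 0)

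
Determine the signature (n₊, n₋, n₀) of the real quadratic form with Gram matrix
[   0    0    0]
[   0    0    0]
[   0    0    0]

step 0: row/col 0 already zero → sign 0
step 1: row/col 1 already zero → sign 0
step 2: row/col 2 already zero → sign 0
signature = (0, 0, 3)

Answer: (0, 0, 3)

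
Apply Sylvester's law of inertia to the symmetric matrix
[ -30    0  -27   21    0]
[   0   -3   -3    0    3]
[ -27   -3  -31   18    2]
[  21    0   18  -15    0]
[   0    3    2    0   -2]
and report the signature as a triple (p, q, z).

Answer: (1, 4, 0)

Derivation:
step 0: pivot -30 → sign −
step 1: pivot -3 → sign −
step 2: pivot -37/10 → sign −
step 3: pivot -3/37 → sign −
step 4: pivot 2 → sign +
signature = (1, 4, 0)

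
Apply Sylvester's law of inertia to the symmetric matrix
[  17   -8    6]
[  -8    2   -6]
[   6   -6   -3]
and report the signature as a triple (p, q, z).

Answer: (2, 1, 0)

Derivation:
step 0: pivot 17 → sign +
step 1: pivot -30/17 → sign −
step 2: pivot 3/5 → sign +
signature = (2, 1, 0)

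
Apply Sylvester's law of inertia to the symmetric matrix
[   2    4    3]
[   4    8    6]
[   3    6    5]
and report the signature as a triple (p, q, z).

Answer: (2, 0, 1)

Derivation:
step 0: pivot 2 → sign +
step 1: pivot 1/2 → sign +
step 2: row/col 2 already zero → sign 0
signature = (2, 0, 1)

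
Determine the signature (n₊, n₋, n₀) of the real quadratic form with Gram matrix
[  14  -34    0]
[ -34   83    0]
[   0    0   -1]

Answer: (2, 1, 0)

Derivation:
step 0: pivot 14 → sign +
step 1: pivot 3/7 → sign +
step 2: pivot -1 → sign −
signature = (2, 1, 0)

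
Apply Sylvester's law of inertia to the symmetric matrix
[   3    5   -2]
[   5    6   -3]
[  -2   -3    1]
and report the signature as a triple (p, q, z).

Answer: (1, 2, 0)

Derivation:
step 0: pivot 3 → sign +
step 1: pivot -7/3 → sign −
step 2: pivot -2/7 → sign −
signature = (1, 2, 0)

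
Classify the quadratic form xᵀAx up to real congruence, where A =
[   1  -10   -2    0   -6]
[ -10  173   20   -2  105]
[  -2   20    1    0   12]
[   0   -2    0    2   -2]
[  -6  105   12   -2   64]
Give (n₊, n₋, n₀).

step 0: pivot 1 → sign +
step 1: pivot 73 → sign +
step 2: pivot -3 → sign −
step 3: pivot 142/73 → sign +
step 4: pivot -3/71 → sign −
signature = (3, 2, 0)

Answer: (3, 2, 0)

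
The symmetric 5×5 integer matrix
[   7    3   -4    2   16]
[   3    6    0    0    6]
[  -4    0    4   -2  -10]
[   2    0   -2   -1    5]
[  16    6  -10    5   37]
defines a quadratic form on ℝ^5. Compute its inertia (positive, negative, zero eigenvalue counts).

step 0: pivot 7 → sign +
step 1: pivot 33/7 → sign +
step 2: pivot 12/11 → sign +
step 3: pivot -2 → sign −
step 4: row/col 4 already zero → sign 0
signature = (3, 1, 1)

Answer: (3, 1, 1)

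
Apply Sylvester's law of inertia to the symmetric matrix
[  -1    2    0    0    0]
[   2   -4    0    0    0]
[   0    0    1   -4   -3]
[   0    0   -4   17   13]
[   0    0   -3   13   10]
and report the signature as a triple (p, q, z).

Answer: (2, 1, 2)

Derivation:
step 0: pivot -1 → sign −
step 1: pivot 1 → sign +
step 2: pivot 1 → sign +
step 3: row/col 3 already zero → sign 0
step 4: row/col 4 already zero → sign 0
signature = (2, 1, 2)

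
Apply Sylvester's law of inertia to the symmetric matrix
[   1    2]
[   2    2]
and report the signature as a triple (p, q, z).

step 0: pivot 1 → sign +
step 1: pivot -2 → sign −
signature = (1, 1, 0)

Answer: (1, 1, 0)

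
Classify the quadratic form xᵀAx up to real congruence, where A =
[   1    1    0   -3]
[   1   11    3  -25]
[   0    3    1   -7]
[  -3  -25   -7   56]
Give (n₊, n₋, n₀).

Answer: (3, 1, 0)

Derivation:
step 0: pivot 1 → sign +
step 1: pivot 10 → sign +
step 2: pivot 1/10 → sign +
step 3: pivot -3 → sign −
signature = (3, 1, 0)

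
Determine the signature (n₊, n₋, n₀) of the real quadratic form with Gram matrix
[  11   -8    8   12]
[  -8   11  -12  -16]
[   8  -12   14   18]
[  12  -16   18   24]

Answer: (4, 0, 0)

Derivation:
step 0: pivot 11 → sign +
step 1: pivot 57/11 → sign +
step 2: pivot 46/57 → sign +
step 3: pivot 6/23 → sign +
signature = (4, 0, 0)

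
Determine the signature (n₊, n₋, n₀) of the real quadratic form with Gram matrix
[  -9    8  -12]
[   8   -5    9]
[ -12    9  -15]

step 0: pivot -9 → sign −
step 1: pivot 19/9 → sign +
step 2: pivot -6/19 → sign −
signature = (1, 2, 0)

Answer: (1, 2, 0)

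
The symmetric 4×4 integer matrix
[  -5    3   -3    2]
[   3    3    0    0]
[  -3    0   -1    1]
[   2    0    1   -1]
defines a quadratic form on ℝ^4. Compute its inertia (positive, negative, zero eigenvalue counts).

step 0: pivot -5 → sign −
step 1: pivot 24/5 → sign +
step 2: pivot 1/8 → sign +
step 3: pivot -1 → sign −
signature = (2, 2, 0)

Answer: (2, 2, 0)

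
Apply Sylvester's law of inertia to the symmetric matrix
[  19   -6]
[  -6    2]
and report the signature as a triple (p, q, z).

step 0: pivot 19 → sign +
step 1: pivot 2/19 → sign +
signature = (2, 0, 0)

Answer: (2, 0, 0)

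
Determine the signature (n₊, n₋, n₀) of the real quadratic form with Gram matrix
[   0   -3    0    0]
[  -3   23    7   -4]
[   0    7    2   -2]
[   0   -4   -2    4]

step 0: pivot 23 → sign +
step 1: pivot -9/23 → sign −
step 2: pivot 2 → sign +
step 3: pivot 2 → sign +
signature = (3, 1, 0)

Answer: (3, 1, 0)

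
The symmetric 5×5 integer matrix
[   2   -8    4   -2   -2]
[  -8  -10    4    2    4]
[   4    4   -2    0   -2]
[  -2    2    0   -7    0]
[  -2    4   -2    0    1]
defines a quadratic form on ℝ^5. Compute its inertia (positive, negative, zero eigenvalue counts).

Answer: (1, 4, 0)

Derivation:
step 0: pivot 2 → sign +
step 1: pivot -42 → sign −
step 2: pivot -10/21 → sign −
step 3: pivot -27/5 → sign −
step 4: pivot -1/3 → sign −
signature = (1, 4, 0)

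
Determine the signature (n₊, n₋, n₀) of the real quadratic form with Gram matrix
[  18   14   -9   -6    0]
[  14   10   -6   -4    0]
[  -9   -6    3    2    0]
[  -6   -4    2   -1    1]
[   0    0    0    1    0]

step 0: pivot 18 → sign +
step 1: pivot -8/9 → sign −
step 2: pivot -3/8 → sign −
step 3: pivot -7/3 → sign −
step 4: pivot 3/7 → sign +
signature = (2, 3, 0)

Answer: (2, 3, 0)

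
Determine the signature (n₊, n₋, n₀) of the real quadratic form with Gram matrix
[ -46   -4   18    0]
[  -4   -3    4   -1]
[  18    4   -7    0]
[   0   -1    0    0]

step 0: pivot -46 → sign −
step 1: pivot -61/23 → sign −
step 2: pivot 139/61 → sign +
step 3: pivot 1/139 → sign +
signature = (2, 2, 0)

Answer: (2, 2, 0)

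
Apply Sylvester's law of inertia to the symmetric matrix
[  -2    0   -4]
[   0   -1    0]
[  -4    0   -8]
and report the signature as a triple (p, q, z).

Answer: (0, 2, 1)

Derivation:
step 0: pivot -2 → sign −
step 1: pivot -1 → sign −
step 2: row/col 2 already zero → sign 0
signature = (0, 2, 1)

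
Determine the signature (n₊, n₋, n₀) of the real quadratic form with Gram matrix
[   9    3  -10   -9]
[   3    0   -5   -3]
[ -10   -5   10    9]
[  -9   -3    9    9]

step 0: pivot 9 → sign +
step 1: pivot -1 → sign −
step 2: pivot 5/3 → sign +
step 3: pivot -3/5 → sign −
signature = (2, 2, 0)

Answer: (2, 2, 0)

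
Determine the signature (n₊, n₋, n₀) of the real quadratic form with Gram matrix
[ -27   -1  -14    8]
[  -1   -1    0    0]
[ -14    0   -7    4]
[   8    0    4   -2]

Answer: (2, 2, 0)

Derivation:
step 0: pivot -27 → sign −
step 1: pivot -26/27 → sign −
step 2: pivot 7/13 → sign +
step 3: pivot 2/7 → sign +
signature = (2, 2, 0)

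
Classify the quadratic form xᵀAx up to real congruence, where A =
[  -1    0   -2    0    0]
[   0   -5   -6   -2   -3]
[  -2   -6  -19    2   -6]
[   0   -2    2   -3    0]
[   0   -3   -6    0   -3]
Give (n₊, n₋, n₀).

step 0: pivot -1 → sign −
step 1: pivot -5 → sign −
step 2: pivot -39/5 → sign −
step 3: pivot 11/39 → sign +
step 4: pivot -6/11 → sign −
signature = (1, 4, 0)

Answer: (1, 4, 0)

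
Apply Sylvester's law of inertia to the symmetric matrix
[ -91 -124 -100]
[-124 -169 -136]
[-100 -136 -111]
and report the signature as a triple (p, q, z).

step 0: pivot -91 → sign −
step 1: pivot -3/91 → sign −
step 2: pivot 1 → sign +
signature = (1, 2, 0)

Answer: (1, 2, 0)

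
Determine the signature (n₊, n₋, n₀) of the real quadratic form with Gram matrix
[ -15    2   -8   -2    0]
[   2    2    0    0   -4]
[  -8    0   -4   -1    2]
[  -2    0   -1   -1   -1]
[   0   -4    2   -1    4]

Answer: (1, 3, 1)

Derivation:
step 0: pivot -15 → sign −
step 1: pivot 34/15 → sign +
step 2: pivot -4/17 → sign −
step 3: pivot -3/4 → sign −
step 4: row/col 4 already zero → sign 0
signature = (1, 3, 1)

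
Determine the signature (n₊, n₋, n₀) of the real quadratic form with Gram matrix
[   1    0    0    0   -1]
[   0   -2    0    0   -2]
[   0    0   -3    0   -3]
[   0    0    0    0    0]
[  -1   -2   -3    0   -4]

Answer: (1, 2, 2)

Derivation:
step 0: pivot 1 → sign +
step 1: pivot -2 → sign −
step 2: pivot -3 → sign −
step 3: row/col 3 already zero → sign 0
step 4: row/col 4 already zero → sign 0
signature = (1, 2, 2)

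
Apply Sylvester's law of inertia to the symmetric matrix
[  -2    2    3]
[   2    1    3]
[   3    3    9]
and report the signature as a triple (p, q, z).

step 0: pivot -2 → sign −
step 1: pivot 3 → sign +
step 2: pivot 3/2 → sign +
signature = (2, 1, 0)

Answer: (2, 1, 0)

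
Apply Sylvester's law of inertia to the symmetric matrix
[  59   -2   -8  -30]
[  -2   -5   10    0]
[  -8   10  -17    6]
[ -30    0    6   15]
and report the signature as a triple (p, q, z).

step 0: pivot 59 → sign +
step 1: pivot -299/59 → sign −
step 2: pivot 177/299 → sign +
step 3: pivot -3/59 → sign −
signature = (2, 2, 0)

Answer: (2, 2, 0)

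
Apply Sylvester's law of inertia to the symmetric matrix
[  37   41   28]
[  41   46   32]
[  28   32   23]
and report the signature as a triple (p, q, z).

Answer: (3, 0, 0)

Derivation:
step 0: pivot 37 → sign +
step 1: pivot 21/37 → sign +
step 2: pivot 1/7 → sign +
signature = (3, 0, 0)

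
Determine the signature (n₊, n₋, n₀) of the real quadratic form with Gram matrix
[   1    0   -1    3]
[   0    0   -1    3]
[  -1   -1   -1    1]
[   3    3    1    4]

Answer: (3, 1, 0)

Derivation:
step 0: pivot 1 → sign +
step 1: pivot -2 → sign −
step 2: pivot 1/2 → sign +
step 3: pivot 1 → sign +
signature = (3, 1, 0)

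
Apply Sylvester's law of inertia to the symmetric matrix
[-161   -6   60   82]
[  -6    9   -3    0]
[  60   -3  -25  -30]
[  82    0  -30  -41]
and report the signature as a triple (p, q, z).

step 0: pivot -161 → sign −
step 1: pivot 1485/161 → sign +
step 2: pivot -926/165 → sign −
step 3: pivot -1/463 → sign −
signature = (1, 3, 0)

Answer: (1, 3, 0)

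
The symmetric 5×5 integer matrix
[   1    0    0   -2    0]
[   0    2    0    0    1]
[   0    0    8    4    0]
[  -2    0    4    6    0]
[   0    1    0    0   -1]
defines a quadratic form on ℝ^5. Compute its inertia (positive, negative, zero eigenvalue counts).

Answer: (3, 1, 1)

Derivation:
step 0: pivot 1 → sign +
step 1: pivot 2 → sign +
step 2: pivot 8 → sign +
step 3: pivot -3/2 → sign −
step 4: row/col 4 already zero → sign 0
signature = (3, 1, 1)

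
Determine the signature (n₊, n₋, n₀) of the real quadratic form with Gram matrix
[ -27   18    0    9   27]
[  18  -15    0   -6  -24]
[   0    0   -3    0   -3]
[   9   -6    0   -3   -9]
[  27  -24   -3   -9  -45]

step 0: pivot -27 → sign −
step 1: pivot -3 → sign −
step 2: pivot -3 → sign −
step 3: pivot -3 → sign −
step 4: row/col 4 already zero → sign 0
signature = (0, 4, 1)

Answer: (0, 4, 1)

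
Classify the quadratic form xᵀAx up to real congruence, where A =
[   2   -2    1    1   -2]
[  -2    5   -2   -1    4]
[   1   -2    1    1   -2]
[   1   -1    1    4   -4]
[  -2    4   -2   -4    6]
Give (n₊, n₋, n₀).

step 0: pivot 2 → sign +
step 1: pivot 3 → sign +
step 2: pivot 1/6 → sign +
step 3: pivot 2 → sign +
step 4: row/col 4 already zero → sign 0
signature = (4, 0, 1)

Answer: (4, 0, 1)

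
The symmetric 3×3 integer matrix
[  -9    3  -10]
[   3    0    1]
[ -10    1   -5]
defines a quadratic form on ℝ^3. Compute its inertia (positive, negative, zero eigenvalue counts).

Answer: (2, 1, 0)

Derivation:
step 0: pivot -9 → sign −
step 1: pivot 1 → sign +
step 2: pivot 2/3 → sign +
signature = (2, 1, 0)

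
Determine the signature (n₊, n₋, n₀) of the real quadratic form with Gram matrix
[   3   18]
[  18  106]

step 0: pivot 3 → sign +
step 1: pivot -2 → sign −
signature = (1, 1, 0)

Answer: (1, 1, 0)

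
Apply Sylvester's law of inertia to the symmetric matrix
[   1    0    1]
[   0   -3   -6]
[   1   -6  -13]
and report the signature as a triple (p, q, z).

Answer: (1, 2, 0)

Derivation:
step 0: pivot 1 → sign +
step 1: pivot -3 → sign −
step 2: pivot -2 → sign −
signature = (1, 2, 0)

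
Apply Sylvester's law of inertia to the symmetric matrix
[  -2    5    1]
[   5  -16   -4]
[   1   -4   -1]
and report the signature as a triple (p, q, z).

step 0: pivot -2 → sign −
step 1: pivot -7/2 → sign −
step 2: pivot 1/7 → sign +
signature = (1, 2, 0)

Answer: (1, 2, 0)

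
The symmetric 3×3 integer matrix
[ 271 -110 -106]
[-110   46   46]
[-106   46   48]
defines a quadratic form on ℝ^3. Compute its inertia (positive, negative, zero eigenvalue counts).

Answer: (2, 1, 0)

Derivation:
step 0: pivot 271 → sign +
step 1: pivot 366/271 → sign +
step 2: pivot -2/183 → sign −
signature = (2, 1, 0)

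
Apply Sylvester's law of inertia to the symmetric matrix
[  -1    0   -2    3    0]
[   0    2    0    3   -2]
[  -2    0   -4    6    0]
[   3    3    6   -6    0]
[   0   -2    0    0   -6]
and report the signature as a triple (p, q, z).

Answer: (1, 3, 1)

Derivation:
step 0: pivot -1 → sign −
step 1: pivot 2 → sign +
step 2: pivot -3/2 → sign −
step 3: pivot -2 → sign −
step 4: row/col 4 already zero → sign 0
signature = (1, 3, 1)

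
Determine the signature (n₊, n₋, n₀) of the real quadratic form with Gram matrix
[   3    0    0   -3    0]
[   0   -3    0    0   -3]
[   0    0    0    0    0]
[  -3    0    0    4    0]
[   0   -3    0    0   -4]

Answer: (2, 2, 1)

Derivation:
step 0: pivot 3 → sign +
step 1: pivot -3 → sign −
step 2: pivot 1 → sign +
step 3: pivot -1 → sign −
step 4: row/col 4 already zero → sign 0
signature = (2, 2, 1)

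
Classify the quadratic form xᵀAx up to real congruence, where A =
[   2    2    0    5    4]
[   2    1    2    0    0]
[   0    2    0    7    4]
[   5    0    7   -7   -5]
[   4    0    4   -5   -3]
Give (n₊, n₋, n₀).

Answer: (3, 2, 0)

Derivation:
step 0: pivot 2 → sign +
step 1: pivot -1 → sign −
step 2: pivot 4 → sign +
step 3: pivot 13/4 → sign +
step 4: pivot -3/13 → sign −
signature = (3, 2, 0)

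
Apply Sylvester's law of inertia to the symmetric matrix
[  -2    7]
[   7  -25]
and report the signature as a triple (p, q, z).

Answer: (0, 2, 0)

Derivation:
step 0: pivot -2 → sign −
step 1: pivot -1/2 → sign −
signature = (0, 2, 0)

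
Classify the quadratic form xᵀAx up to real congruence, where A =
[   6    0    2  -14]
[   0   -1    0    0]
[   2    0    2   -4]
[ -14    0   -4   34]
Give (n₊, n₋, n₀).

step 0: pivot 6 → sign +
step 1: pivot -1 → sign −
step 2: pivot 4/3 → sign +
step 3: pivot 1 → sign +
signature = (3, 1, 0)

Answer: (3, 1, 0)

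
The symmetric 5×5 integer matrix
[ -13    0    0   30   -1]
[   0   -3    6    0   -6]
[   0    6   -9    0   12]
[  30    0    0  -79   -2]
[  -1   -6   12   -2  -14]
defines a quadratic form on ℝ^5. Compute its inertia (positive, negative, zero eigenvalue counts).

Answer: (1, 4, 0)

Derivation:
step 0: pivot -13 → sign −
step 1: pivot -3 → sign −
step 2: pivot 3 → sign +
step 3: pivot -127/13 → sign −
step 4: pivot -3/127 → sign −
signature = (1, 4, 0)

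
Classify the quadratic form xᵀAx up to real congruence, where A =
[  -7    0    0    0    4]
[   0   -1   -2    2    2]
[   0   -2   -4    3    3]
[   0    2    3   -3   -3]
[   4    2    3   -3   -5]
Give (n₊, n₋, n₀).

Answer: (2, 3, 0)

Derivation:
step 0: pivot -7 → sign −
step 1: pivot -1 → sign −
step 2: pivot 1 → sign +
step 3: pivot -1 → sign −
step 4: pivot 2/7 → sign +
signature = (2, 3, 0)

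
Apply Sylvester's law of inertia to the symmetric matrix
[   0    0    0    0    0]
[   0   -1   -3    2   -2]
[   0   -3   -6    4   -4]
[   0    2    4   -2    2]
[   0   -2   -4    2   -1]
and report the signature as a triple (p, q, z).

Answer: (3, 1, 1)

Derivation:
step 0: pivot -1 → sign −
step 1: pivot 3 → sign +
step 2: pivot 2/3 → sign +
step 3: pivot 1 → sign +
step 4: row/col 4 already zero → sign 0
signature = (3, 1, 1)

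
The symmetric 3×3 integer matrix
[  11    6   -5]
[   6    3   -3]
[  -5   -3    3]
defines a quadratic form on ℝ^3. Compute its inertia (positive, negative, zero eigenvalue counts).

Answer: (2, 1, 0)

Derivation:
step 0: pivot 11 → sign +
step 1: pivot -3/11 → sign −
step 2: pivot 1 → sign +
signature = (2, 1, 0)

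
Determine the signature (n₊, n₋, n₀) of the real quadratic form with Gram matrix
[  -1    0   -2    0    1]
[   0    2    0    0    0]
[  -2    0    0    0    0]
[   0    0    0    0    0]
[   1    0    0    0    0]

step 0: pivot -1 → sign −
step 1: pivot 2 → sign +
step 2: pivot 4 → sign +
step 3: row/col 3 already zero → sign 0
step 4: row/col 4 already zero → sign 0
signature = (2, 1, 2)

Answer: (2, 1, 2)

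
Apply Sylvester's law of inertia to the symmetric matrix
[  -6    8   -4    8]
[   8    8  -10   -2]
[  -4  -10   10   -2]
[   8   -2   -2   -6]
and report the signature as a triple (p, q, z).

Answer: (2, 1, 1)

Derivation:
step 0: pivot -6 → sign −
step 1: pivot 56/3 → sign +
step 2: pivot 1/14 → sign +
step 3: row/col 3 already zero → sign 0
signature = (2, 1, 1)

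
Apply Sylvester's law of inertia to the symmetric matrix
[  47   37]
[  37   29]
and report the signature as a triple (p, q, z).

step 0: pivot 47 → sign +
step 1: pivot -6/47 → sign −
signature = (1, 1, 0)

Answer: (1, 1, 0)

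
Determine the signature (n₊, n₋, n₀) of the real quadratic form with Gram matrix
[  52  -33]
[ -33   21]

Answer: (2, 0, 0)

Derivation:
step 0: pivot 52 → sign +
step 1: pivot 3/52 → sign +
signature = (2, 0, 0)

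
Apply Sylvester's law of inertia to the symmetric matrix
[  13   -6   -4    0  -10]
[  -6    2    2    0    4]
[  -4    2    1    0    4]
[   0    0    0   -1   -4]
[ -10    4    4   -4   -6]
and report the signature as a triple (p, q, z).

Answer: (2, 3, 0)

Derivation:
step 0: pivot 13 → sign +
step 1: pivot -10/13 → sign −
step 2: pivot -1/5 → sign −
step 3: pivot -1 → sign −
step 4: pivot 6 → sign +
signature = (2, 3, 0)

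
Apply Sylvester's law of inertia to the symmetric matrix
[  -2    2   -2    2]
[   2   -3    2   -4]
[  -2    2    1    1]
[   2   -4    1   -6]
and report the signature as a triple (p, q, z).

Answer: (1, 3, 0)

Derivation:
step 0: pivot -2 → sign −
step 1: pivot -1 → sign −
step 2: pivot 3 → sign +
step 3: pivot -1/3 → sign −
signature = (1, 3, 0)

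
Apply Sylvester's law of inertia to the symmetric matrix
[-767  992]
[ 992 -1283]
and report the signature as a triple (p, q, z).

Answer: (1, 1, 0)

Derivation:
step 0: pivot -767 → sign −
step 1: pivot 3/767 → sign +
signature = (1, 1, 0)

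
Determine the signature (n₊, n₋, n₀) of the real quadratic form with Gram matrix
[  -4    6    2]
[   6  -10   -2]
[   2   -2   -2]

Answer: (0, 2, 1)

Derivation:
step 0: pivot -4 → sign −
step 1: pivot -1 → sign −
step 2: row/col 2 already zero → sign 0
signature = (0, 2, 1)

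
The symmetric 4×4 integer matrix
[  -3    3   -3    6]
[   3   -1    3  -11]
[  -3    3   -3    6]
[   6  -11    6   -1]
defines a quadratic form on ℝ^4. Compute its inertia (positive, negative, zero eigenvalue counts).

step 0: pivot -3 → sign −
step 1: pivot 2 → sign +
step 2: pivot -3/2 → sign −
step 3: row/col 3 already zero → sign 0
signature = (1, 2, 1)

Answer: (1, 2, 1)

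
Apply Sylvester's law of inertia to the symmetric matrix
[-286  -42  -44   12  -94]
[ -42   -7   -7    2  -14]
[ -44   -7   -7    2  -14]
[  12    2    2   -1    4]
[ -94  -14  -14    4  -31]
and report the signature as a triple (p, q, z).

Answer: (1, 4, 0)

Derivation:
step 0: pivot -286 → sign −
step 1: pivot -119/143 → sign −
step 2: pivot 2/17 → sign +
step 3: pivot -3/7 → sign −
step 4: pivot -3 → sign −
signature = (1, 4, 0)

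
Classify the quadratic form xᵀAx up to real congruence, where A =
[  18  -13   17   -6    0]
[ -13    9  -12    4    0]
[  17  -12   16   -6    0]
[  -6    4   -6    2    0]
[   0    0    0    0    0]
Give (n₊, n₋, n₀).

Answer: (2, 2, 1)

Derivation:
step 0: pivot 18 → sign +
step 1: pivot -7/18 → sign −
step 2: pivot 1/7 → sign +
step 3: pivot -2 → sign −
step 4: row/col 4 already zero → sign 0
signature = (2, 2, 1)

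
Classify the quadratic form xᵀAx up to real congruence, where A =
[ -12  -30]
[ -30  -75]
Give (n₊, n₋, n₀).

step 0: pivot -12 → sign −
step 1: row/col 1 already zero → sign 0
signature = (0, 1, 1)

Answer: (0, 1, 1)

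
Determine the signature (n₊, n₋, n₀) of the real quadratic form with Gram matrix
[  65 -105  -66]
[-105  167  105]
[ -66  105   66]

step 0: pivot 65 → sign +
step 1: pivot -34/13 → sign −
step 2: pivot -3/170 → sign −
signature = (1, 2, 0)

Answer: (1, 2, 0)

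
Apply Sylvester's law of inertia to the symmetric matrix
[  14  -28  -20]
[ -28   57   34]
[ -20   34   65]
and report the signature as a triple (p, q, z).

Answer: (3, 0, 0)

Derivation:
step 0: pivot 14 → sign +
step 1: pivot 1 → sign +
step 2: pivot 3/7 → sign +
signature = (3, 0, 0)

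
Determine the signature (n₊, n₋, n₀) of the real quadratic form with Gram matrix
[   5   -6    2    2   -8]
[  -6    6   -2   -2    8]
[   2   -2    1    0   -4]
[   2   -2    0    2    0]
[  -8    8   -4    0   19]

Answer: (3, 1, 1)

Derivation:
step 0: pivot 5 → sign +
step 1: pivot -6/5 → sign −
step 2: pivot 1/3 → sign +
step 3: pivot 3 → sign +
step 4: row/col 4 already zero → sign 0
signature = (3, 1, 1)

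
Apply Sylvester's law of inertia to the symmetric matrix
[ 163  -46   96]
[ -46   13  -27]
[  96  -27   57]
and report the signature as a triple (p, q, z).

step 0: pivot 163 → sign +
step 1: pivot 3/163 → sign +
step 2: row/col 2 already zero → sign 0
signature = (2, 0, 1)

Answer: (2, 0, 1)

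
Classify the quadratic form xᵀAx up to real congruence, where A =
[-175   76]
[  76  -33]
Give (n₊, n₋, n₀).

Answer: (1, 1, 0)

Derivation:
step 0: pivot -175 → sign −
step 1: pivot 1/175 → sign +
signature = (1, 1, 0)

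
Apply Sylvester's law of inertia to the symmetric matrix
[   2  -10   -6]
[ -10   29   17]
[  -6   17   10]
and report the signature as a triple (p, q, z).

step 0: pivot 2 → sign +
step 1: pivot -21 → sign −
step 2: pivot 1/21 → sign +
signature = (2, 1, 0)

Answer: (2, 1, 0)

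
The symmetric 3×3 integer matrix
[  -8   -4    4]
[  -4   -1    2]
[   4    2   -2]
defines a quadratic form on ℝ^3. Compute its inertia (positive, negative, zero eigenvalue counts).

step 0: pivot -8 → sign −
step 1: pivot 1 → sign +
step 2: row/col 2 already zero → sign 0
signature = (1, 1, 1)

Answer: (1, 1, 1)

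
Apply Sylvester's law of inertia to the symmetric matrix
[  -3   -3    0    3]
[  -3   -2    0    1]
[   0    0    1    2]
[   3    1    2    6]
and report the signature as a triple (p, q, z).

step 0: pivot -3 → sign −
step 1: pivot 1 → sign +
step 2: pivot 1 → sign +
step 3: pivot 1 → sign +
signature = (3, 1, 0)

Answer: (3, 1, 0)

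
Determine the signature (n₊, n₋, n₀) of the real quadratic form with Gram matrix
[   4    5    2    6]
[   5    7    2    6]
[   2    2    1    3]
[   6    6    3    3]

Answer: (2, 2, 0)

Derivation:
step 0: pivot 4 → sign +
step 1: pivot 3/4 → sign +
step 2: pivot -1/3 → sign −
step 3: pivot -6 → sign −
signature = (2, 2, 0)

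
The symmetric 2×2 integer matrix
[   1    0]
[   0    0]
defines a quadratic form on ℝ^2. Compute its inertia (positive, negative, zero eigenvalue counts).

step 0: pivot 1 → sign +
step 1: row/col 1 already zero → sign 0
signature = (1, 0, 1)

Answer: (1, 0, 1)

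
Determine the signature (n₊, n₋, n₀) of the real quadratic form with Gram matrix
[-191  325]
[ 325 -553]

step 0: pivot -191 → sign −
step 1: pivot 2/191 → sign +
signature = (1, 1, 0)

Answer: (1, 1, 0)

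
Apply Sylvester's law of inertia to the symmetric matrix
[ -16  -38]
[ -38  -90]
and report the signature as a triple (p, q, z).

step 0: pivot -16 → sign −
step 1: pivot 1/4 → sign +
signature = (1, 1, 0)

Answer: (1, 1, 0)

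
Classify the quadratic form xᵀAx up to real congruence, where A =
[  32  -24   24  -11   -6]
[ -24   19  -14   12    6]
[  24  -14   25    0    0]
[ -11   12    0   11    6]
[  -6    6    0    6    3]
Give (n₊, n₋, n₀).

step 0: pivot 32 → sign +
step 1: pivot 1 → sign +
step 2: pivot -9 → sign −
step 3: pivot -57/32 → sign −
step 4: pivot 1/19 → sign +
signature = (3, 2, 0)

Answer: (3, 2, 0)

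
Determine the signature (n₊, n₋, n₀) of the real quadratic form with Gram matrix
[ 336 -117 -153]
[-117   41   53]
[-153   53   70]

Answer: (3, 0, 0)

Derivation:
step 0: pivot 336 → sign +
step 1: pivot 29/112 → sign +
step 2: pivot 1/29 → sign +
signature = (3, 0, 0)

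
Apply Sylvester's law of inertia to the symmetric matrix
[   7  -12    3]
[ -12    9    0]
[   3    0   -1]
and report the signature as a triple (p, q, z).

Answer: (1, 1, 1)

Derivation:
step 0: pivot 7 → sign +
step 1: pivot -81/7 → sign −
step 2: row/col 2 already zero → sign 0
signature = (1, 1, 1)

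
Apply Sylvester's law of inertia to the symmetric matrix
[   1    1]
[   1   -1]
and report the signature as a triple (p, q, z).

step 0: pivot 1 → sign +
step 1: pivot -2 → sign −
signature = (1, 1, 0)

Answer: (1, 1, 0)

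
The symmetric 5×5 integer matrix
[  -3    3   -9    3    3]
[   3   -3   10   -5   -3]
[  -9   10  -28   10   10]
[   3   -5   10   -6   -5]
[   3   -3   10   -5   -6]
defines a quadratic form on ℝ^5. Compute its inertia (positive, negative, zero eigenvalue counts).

Answer: (1, 4, 0)

Derivation:
step 0: pivot -3 → sign −
step 1: pivot -1 → sign −
step 2: pivot 1 → sign +
step 3: pivot -3 → sign −
step 4: pivot -3 → sign −
signature = (1, 4, 0)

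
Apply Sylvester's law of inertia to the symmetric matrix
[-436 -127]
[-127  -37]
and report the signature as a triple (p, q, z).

step 0: pivot -436 → sign −
step 1: pivot -3/436 → sign −
signature = (0, 2, 0)

Answer: (0, 2, 0)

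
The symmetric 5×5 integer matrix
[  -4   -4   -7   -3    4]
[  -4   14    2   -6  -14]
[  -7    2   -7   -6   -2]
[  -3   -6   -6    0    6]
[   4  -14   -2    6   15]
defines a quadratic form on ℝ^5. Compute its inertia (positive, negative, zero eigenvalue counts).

step 0: pivot -4 → sign −
step 1: pivot 18 → sign +
step 2: pivot 3/4 → sign +
step 3: pivot 1 → sign +
step 4: pivot 1 → sign +
signature = (4, 1, 0)

Answer: (4, 1, 0)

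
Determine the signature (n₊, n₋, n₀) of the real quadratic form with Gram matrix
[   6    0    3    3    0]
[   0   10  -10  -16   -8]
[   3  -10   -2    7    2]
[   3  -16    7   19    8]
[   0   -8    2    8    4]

step 0: pivot 6 → sign +
step 1: pivot 10 → sign +
step 2: pivot -27/2 → sign −
step 3: pivot 1/15 → sign +
step 4: row/col 4 already zero → sign 0
signature = (3, 1, 1)

Answer: (3, 1, 1)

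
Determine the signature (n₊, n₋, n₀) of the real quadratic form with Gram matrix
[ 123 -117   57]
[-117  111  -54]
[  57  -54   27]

step 0: pivot 123 → sign +
step 1: pivot -12/41 → sign −
step 2: pivot 3/4 → sign +
signature = (2, 1, 0)

Answer: (2, 1, 0)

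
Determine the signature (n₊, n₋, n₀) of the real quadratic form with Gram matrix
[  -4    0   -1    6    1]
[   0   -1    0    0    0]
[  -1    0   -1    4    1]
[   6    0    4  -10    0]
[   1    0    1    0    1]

Answer: (1, 4, 0)

Derivation:
step 0: pivot -4 → sign −
step 1: pivot -1 → sign −
step 2: pivot -3/4 → sign −
step 3: pivot 22/3 → sign +
step 4: pivot -2/11 → sign −
signature = (1, 4, 0)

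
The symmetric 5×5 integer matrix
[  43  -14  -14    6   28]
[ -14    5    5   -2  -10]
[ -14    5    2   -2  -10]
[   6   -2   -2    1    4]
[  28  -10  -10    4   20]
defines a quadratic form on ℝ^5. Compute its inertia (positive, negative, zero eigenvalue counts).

Answer: (3, 1, 1)

Derivation:
step 0: pivot 43 → sign +
step 1: pivot 19/43 → sign +
step 2: pivot -3 → sign −
step 3: pivot 3/19 → sign +
step 4: row/col 4 already zero → sign 0
signature = (3, 1, 1)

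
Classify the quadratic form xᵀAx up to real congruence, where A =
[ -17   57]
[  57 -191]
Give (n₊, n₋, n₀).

Answer: (1, 1, 0)

Derivation:
step 0: pivot -17 → sign −
step 1: pivot 2/17 → sign +
signature = (1, 1, 0)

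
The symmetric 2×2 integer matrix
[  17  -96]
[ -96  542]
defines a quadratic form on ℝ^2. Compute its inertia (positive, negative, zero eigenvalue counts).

step 0: pivot 17 → sign +
step 1: pivot -2/17 → sign −
signature = (1, 1, 0)

Answer: (1, 1, 0)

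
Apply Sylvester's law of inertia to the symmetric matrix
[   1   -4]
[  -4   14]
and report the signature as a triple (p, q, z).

Answer: (1, 1, 0)

Derivation:
step 0: pivot 1 → sign +
step 1: pivot -2 → sign −
signature = (1, 1, 0)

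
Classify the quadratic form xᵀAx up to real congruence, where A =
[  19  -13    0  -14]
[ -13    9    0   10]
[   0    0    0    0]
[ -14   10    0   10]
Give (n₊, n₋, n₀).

Answer: (2, 1, 1)

Derivation:
step 0: pivot 19 → sign +
step 1: pivot 2/19 → sign +
step 2: pivot -2 → sign −
step 3: row/col 3 already zero → sign 0
signature = (2, 1, 1)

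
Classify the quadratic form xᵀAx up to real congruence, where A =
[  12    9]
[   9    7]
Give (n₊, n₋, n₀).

Answer: (2, 0, 0)

Derivation:
step 0: pivot 12 → sign +
step 1: pivot 1/4 → sign +
signature = (2, 0, 0)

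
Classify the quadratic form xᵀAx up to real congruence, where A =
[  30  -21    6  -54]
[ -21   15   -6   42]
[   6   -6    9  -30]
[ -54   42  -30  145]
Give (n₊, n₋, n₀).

step 0: pivot 30 → sign +
step 1: pivot 3/10 → sign +
step 2: pivot -3 → sign −
step 3: pivot 1 → sign +
signature = (3, 1, 0)

Answer: (3, 1, 0)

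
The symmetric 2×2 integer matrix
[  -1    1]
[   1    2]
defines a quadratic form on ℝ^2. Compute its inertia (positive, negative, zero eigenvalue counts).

step 0: pivot -1 → sign −
step 1: pivot 3 → sign +
signature = (1, 1, 0)

Answer: (1, 1, 0)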